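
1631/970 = 1631/970 = 1.68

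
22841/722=31+459/722 =31.64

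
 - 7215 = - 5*1443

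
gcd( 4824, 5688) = 72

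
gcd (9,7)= 1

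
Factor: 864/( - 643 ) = - 2^5*3^3*643^(-1)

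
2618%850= 68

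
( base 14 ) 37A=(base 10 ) 696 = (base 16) 2B8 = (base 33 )L3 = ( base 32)LO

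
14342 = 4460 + 9882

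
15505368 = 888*17461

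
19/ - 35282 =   -  19/35282 = - 0.00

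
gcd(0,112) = 112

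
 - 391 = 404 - 795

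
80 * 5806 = 464480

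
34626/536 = 17313/268= 64.60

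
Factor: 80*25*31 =2^4*5^3*31^1 =62000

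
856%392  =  72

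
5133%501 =123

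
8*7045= 56360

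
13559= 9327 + 4232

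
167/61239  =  167/61239 = 0.00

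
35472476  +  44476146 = 79948622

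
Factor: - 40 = -2^3*5^1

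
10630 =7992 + 2638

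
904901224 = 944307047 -39405823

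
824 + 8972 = 9796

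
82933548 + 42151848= 125085396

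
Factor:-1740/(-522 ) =2^1*3^( -1)*5^1= 10/3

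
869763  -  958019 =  - 88256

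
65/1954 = 65/1954 = 0.03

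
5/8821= 5/8821=0.00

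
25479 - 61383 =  - 35904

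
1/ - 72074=-1 + 72073/72074 = - 0.00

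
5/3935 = 1/787 = 0.00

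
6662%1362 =1214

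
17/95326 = 17/95326 = 0.00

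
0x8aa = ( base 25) 3DI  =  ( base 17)7B8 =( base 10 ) 2218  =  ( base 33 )217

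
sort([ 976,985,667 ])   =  [667,976,985 ]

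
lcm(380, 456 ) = 2280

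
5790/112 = 51 + 39/56 =51.70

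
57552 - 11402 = 46150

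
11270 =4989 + 6281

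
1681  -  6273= -4592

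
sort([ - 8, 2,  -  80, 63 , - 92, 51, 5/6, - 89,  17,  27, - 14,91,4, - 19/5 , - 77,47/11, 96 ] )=[-92 , -89,-80, - 77, - 14, - 8, - 19/5 , 5/6,2, 4 , 47/11,17,  27 , 51,63, 91, 96]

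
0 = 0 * 77140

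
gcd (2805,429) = 33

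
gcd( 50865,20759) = 1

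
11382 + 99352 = 110734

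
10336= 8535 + 1801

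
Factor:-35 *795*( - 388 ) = 10796100  =  2^2*3^1*5^2*7^1*53^1*97^1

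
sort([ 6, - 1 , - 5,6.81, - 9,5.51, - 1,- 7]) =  [ - 9, - 7 ,-5, - 1, - 1, 5.51, 6,6.81 ] 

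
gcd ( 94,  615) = 1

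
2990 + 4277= 7267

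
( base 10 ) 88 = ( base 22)40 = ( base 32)2O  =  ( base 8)130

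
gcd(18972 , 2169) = 9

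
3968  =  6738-2770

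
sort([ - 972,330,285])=[ - 972,285, 330 ] 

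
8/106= 4/53 = 0.08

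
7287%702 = 267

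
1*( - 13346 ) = - 13346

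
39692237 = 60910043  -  21217806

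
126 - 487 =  - 361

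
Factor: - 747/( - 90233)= 3^2*11^(-1)*13^(-1 )*83^1*631^( - 1 ) 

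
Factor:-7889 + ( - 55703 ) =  - 63592 = - 2^3 * 7949^1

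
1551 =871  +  680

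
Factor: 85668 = 2^2 *3^1*11^2*59^1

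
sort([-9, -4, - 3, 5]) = [-9,-4,-3 , 5 ] 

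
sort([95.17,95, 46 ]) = [ 46, 95, 95.17]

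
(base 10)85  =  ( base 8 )125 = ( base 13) 67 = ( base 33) 2J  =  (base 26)37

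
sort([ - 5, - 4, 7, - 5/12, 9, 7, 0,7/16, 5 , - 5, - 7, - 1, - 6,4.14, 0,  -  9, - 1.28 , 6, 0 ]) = [ - 9, - 7, - 6, - 5, - 5, - 4,- 1.28,- 1, -5/12,0,0,0, 7/16, 4.14,5,6, 7,7,9] 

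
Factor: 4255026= 2^1*3^1*211^1*3361^1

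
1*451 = 451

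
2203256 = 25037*88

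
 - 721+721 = 0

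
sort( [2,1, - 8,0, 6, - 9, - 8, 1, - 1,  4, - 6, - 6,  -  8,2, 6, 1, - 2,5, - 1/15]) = [ - 9, - 8,-8, - 8, - 6, -6, - 2, - 1, - 1/15, 0,  1,1, 1, 2, 2, 4,5, 6, 6 ] 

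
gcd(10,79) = 1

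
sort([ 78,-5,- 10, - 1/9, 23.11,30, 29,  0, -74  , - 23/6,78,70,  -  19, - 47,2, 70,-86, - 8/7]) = [ - 86, - 74, - 47,-19, - 10, - 5, - 23/6,-8/7,- 1/9,0,2,23.11 , 29,30, 70, 70,78,78 ]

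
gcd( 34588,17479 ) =1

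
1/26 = 1/26 =0.04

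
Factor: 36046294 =2^1*101^1*178447^1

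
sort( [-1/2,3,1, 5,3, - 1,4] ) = [ - 1,  -  1/2, 1, 3,3,4,5]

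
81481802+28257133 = 109738935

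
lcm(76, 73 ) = 5548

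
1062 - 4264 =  - 3202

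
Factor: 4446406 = 2^1 * 23^1*96661^1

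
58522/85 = 58522/85 = 688.49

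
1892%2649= 1892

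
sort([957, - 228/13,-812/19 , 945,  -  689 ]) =[ - 689, - 812/19,-228/13, 945, 957]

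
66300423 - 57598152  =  8702271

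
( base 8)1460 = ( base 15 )396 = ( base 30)R6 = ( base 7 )2244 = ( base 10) 816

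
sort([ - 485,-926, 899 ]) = [ -926,  -  485,899]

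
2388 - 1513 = 875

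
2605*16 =41680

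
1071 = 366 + 705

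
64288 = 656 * 98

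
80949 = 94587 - 13638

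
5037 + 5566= 10603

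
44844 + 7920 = 52764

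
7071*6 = 42426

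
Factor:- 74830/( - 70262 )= 37415/35131 = 5^1 * 7^1*19^( - 1)*43^(-2 )*1069^1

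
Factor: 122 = 2^1*61^1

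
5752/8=719= 719.00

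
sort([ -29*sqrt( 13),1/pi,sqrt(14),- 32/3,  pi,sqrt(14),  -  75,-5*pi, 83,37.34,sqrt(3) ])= [-29*sqrt(13),-75,  -  5*pi,-32/3, 1/pi , sqrt(3 ),pi,sqrt( 14), sqrt( 14),37.34,83] 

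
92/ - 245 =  -1+153/245 = - 0.38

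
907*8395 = 7614265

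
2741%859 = 164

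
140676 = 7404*19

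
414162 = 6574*63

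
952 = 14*68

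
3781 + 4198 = 7979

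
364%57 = 22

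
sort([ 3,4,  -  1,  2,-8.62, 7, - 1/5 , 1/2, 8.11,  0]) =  [ - 8.62 , - 1,- 1/5,0,1/2,  2,3, 4, 7, 8.11 ] 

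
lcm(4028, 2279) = 173204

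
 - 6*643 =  - 3858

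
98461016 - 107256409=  - 8795393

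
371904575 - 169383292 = 202521283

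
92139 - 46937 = 45202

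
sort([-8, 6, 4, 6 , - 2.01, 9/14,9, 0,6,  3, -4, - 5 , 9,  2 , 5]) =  [ - 8,-5, - 4,-2.01 , 0, 9/14, 2, 3, 4, 5, 6, 6, 6, 9  ,  9 ] 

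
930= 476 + 454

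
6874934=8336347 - 1461413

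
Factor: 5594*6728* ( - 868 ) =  - 2^6*7^1*29^2 * 31^1*2797^1 = - 32668422976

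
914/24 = 38  +  1/12 = 38.08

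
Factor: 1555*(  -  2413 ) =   -  5^1*19^1 * 127^1*311^1= -3752215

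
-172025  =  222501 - 394526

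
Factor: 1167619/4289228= 2^(-2) * 167^( - 1)*197^1*5927^1*6421^( - 1)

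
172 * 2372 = 407984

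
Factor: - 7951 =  -7951^1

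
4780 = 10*478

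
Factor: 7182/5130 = 7/5 =5^( -1) * 7^1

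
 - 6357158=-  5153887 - 1203271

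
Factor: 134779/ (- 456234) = -2^( - 1 ) * 3^(  -  1) * 53^1*2543^1*76039^(- 1) 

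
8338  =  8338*1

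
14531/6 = 14531/6 = 2421.83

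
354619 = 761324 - 406705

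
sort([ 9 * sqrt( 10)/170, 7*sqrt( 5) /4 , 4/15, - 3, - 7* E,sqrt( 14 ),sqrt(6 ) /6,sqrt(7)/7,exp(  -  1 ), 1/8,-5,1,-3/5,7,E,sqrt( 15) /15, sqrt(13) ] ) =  [ - 7* E,-5, - 3 , - 3/5,  1/8,9 * sqrt( 10)/170,sqrt(15 ) /15 , 4/15,exp (-1) , sqrt(7) /7,sqrt(6) /6, 1,  E, sqrt(13),sqrt( 14), 7*sqrt(5 )/4,7]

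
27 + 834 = 861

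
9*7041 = 63369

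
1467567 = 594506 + 873061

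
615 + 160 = 775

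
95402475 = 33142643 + 62259832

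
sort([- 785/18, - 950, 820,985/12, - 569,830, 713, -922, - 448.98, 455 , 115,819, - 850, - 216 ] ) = [ - 950, - 922, - 850, - 569, - 448.98, - 216, - 785/18, 985/12, 115,455, 713, 819, 820, 830]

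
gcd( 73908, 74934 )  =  18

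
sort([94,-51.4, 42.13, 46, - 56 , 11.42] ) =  [ - 56,  -  51.4,11.42 , 42.13, 46,  94 ] 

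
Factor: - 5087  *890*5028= - 22763918040 = - 2^3 *3^1*5^1*89^1*419^1 * 5087^1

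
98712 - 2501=96211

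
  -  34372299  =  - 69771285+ 35398986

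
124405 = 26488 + 97917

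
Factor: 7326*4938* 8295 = 300078161460 = 2^2*3^4*5^1*7^1*11^1 * 37^1 * 79^1 * 823^1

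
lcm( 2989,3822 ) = 233142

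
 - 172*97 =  - 16684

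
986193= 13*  75861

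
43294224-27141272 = 16152952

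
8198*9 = 73782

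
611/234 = 47/18 =2.61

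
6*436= 2616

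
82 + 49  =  131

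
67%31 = 5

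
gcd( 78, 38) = 2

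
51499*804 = 41405196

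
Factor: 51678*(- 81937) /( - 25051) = 2^1*3^4*11^1*13^(-1 )*29^1  *41^ (  -  1 )*47^( -1)*81937^1 = 4234340286/25051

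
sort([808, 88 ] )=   [88, 808]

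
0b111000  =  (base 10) 56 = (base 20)2G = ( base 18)32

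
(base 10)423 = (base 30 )e3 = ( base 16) 1a7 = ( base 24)hf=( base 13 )267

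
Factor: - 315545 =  - 5^1 *223^1 *283^1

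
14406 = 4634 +9772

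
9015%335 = 305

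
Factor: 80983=7^1 * 23^1 * 503^1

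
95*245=23275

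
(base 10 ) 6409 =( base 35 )584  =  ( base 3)22210101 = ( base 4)1210021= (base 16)1909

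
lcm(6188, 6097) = 414596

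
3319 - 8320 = - 5001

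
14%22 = 14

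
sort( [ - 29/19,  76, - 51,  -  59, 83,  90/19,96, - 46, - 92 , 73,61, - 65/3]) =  [ - 92, - 59, - 51,  -  46, - 65/3,-29/19 , 90/19,61,73,76,83, 96]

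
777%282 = 213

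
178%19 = 7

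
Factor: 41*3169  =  129929 = 41^1 * 3169^1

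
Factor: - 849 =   -  3^1*283^1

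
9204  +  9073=18277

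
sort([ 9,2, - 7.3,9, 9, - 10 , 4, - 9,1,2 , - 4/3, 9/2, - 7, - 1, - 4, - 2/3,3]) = [ - 10, - 9, - 7.3, - 7, - 4, - 4/3,-1, - 2/3,1,2,2, 3,4,9/2, 9,  9,9]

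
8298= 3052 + 5246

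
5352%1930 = 1492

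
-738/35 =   -  22 +32/35 = -  21.09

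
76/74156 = 19/18539 =0.00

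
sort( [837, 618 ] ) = [ 618, 837] 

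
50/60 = 5/6 = 0.83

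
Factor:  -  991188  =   - 2^2*3^2*11^1*2503^1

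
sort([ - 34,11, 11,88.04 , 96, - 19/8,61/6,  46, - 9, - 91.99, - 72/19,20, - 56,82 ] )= [-91.99, - 56,  -  34, - 9, -72/19,- 19/8 , 61/6,11, 11,20,  46 , 82,88.04, 96] 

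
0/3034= 0 = 0.00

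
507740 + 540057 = 1047797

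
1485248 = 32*46414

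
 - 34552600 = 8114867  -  42667467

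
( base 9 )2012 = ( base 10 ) 1469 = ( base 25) 28j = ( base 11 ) 1116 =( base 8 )2675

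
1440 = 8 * 180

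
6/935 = 6/935 =0.01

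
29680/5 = 5936 = 5936.00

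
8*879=7032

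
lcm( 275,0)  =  0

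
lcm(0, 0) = 0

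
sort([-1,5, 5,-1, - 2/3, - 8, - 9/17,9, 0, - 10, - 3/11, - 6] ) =[-10 ,-8, - 6, - 1 , - 1, - 2/3, - 9/17, - 3/11, 0, 5,5,9 ]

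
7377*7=51639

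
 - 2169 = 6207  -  8376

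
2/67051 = 2/67051 = 0.00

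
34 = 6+28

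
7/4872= 1/696= 0.00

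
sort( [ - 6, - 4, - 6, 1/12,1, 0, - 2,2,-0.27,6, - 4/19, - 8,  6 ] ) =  [-8, - 6, - 6, - 4, - 2,-0.27, - 4/19, 0 , 1/12, 1,2 , 6, 6 ]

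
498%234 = 30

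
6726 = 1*6726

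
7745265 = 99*78235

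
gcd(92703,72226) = 1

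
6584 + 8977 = 15561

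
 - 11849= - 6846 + -5003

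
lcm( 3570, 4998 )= 24990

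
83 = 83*1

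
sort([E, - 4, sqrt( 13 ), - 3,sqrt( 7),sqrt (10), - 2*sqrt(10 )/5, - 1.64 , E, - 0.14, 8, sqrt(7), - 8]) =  [ - 8, - 4,-3, - 1.64, - 2*sqrt(10 ) /5, - 0.14, sqrt( 7 ), sqrt( 7), E , E , sqrt ( 10),sqrt(13), 8]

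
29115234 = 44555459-15440225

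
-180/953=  - 1 + 773/953 = -0.19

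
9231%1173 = 1020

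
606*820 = 496920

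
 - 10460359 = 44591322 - 55051681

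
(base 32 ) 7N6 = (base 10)7910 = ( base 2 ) 1111011100110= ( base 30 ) 8NK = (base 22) g7c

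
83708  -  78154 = 5554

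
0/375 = 0  =  0.00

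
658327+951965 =1610292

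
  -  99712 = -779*128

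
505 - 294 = 211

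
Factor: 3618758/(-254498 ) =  - 11^1*13^1*12653^1*127249^(- 1)   =  - 1809379/127249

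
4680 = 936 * 5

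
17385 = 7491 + 9894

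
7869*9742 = 76659798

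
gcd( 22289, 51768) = 719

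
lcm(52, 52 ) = 52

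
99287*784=77841008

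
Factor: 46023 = 3^1* 23^2*29^1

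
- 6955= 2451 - 9406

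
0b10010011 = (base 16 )93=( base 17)8b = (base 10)147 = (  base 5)1042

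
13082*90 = 1177380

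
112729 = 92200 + 20529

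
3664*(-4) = -14656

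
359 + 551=910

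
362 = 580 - 218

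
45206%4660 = 3266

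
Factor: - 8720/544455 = - 2^4 * 3^( - 3)*37^( - 1 ) = - 16/999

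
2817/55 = 2817/55 =51.22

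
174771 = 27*6473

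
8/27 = 8/27 = 0.30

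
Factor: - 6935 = - 5^1*19^1 * 73^1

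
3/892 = 3/892 = 0.00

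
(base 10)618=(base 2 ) 1001101010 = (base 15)2b3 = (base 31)JT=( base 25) oi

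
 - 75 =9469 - 9544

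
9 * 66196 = 595764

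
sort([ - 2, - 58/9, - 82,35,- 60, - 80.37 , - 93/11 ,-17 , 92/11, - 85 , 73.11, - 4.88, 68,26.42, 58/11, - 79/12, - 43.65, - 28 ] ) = [ - 85, - 82, - 80.37, - 60, - 43.65, - 28 , - 17, - 93/11, - 79/12, - 58/9  ,-4.88, - 2,  58/11 , 92/11, 26.42,35, 68, 73.11]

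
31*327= 10137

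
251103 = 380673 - 129570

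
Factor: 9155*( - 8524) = - 2^2*5^1*1831^1*2131^1 = -  78037220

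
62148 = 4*15537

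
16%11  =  5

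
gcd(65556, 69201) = 27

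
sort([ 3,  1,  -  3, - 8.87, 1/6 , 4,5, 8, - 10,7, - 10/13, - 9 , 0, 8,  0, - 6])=[ - 10, - 9, - 8.87,-6, - 3,  -  10/13, 0, 0,1/6, 1,3,  4 , 5, 7,8,8]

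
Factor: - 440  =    -  2^3*5^1 * 11^1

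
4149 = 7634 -3485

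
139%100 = 39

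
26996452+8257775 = 35254227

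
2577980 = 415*6212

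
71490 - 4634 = 66856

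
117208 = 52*2254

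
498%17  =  5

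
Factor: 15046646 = 2^1*23^1*43^1*7607^1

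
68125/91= 748 + 57/91= 748.63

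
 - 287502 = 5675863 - 5963365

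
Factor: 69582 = 2^1 * 3^1*11597^1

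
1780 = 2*890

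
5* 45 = 225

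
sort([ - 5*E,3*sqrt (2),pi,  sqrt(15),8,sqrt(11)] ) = [  -  5 * E,pi,sqrt( 11),sqrt( 15 ),3*sqrt ( 2 ), 8 ] 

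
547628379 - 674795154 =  - 127166775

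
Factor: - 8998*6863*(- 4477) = 2^1*11^3*37^1 *409^1  *  6863^1 = 276469407698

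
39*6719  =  262041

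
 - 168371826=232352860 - 400724686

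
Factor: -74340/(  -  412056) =2^(-1) * 5^1*7^1 * 97^( -1 ) = 35/194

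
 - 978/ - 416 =2 + 73/208  =  2.35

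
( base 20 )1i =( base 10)38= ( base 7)53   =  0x26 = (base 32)16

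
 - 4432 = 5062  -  9494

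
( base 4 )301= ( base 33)1g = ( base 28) 1l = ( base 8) 61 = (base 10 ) 49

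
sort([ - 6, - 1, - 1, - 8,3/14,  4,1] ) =[ - 8, - 6, - 1, -1,3/14,1,4 ]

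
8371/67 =8371/67 = 124.94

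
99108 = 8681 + 90427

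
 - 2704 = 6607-9311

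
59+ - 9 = 50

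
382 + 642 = 1024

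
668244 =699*956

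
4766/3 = 4766/3 = 1588.67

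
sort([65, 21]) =[ 21, 65]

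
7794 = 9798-2004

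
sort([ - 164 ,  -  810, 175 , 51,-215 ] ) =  [ - 810, - 215, - 164 , 51,175 ]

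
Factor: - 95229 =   -  3^3*3527^1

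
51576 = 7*7368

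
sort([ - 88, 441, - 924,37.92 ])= [ - 924 , - 88, 37.92,441]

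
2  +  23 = 25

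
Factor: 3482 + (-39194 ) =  - 2^7*3^2 * 31^1  =  - 35712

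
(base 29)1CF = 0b10010110100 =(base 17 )42e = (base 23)268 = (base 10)1204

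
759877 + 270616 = 1030493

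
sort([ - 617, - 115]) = [-617, - 115 ] 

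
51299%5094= 359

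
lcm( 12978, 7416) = 51912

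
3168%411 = 291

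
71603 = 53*1351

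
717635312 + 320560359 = 1038195671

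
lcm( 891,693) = 6237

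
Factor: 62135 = 5^1*17^2*43^1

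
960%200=160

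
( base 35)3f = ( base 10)120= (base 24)50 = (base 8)170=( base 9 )143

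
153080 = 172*890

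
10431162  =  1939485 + 8491677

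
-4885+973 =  - 3912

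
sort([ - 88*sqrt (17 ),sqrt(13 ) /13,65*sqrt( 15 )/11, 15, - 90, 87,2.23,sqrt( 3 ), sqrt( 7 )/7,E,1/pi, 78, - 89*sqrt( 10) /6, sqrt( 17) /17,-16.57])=[  -  88*sqrt (17 ),-90, - 89*sqrt(10)/6,-16.57,sqrt ( 17) /17,sqrt(13 ) /13, 1/pi, sqrt(7) /7, sqrt(3) , 2.23,E,15,65*sqrt( 15 )/11, 78,87]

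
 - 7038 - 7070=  - 14108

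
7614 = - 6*( - 1269 ) 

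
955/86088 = 955/86088 = 0.01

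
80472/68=20118/17 = 1183.41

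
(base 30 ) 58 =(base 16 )9E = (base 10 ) 158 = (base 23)6k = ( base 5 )1113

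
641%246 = 149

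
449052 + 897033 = 1346085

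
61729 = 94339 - 32610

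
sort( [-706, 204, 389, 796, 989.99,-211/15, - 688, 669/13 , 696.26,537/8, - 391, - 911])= [ - 911, - 706,-688, - 391, - 211/15, 669/13,537/8, 204,389, 696.26, 796,  989.99] 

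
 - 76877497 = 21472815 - 98350312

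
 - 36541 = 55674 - 92215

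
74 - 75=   -  1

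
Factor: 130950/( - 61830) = -5^1*97^1*229^( - 1 ) = - 485/229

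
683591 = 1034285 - 350694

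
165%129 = 36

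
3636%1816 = 4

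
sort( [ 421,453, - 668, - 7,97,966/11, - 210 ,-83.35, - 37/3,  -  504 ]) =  [  -  668 , - 504, - 210, - 83.35,-37/3,-7,966/11,97, 421, 453 ] 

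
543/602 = 543/602 = 0.90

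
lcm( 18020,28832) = 144160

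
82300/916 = 20575/229 = 89.85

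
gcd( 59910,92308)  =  2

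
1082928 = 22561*48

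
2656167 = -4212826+6868993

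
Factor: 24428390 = 2^1*5^1*7^1*461^1*757^1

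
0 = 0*457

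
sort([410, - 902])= [-902,410 ]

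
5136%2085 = 966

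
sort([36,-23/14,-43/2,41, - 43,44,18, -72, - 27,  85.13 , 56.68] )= [ - 72, - 43,  -  27,-43/2, - 23/14,18 , 36,41,44 , 56.68,85.13]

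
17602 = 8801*2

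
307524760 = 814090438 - 506565678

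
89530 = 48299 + 41231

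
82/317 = 82/317 = 0.26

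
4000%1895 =210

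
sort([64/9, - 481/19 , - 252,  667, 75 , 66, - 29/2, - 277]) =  [ - 277, - 252, - 481/19, - 29/2,  64/9,66,75, 667]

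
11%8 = 3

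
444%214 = 16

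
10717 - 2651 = 8066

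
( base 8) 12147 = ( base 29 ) 663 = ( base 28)6IF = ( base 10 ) 5223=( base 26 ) 7in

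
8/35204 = 2/8801 = 0.00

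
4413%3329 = 1084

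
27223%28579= 27223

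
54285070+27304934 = 81590004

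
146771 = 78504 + 68267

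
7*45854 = 320978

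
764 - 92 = 672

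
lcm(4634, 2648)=18536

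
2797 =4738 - 1941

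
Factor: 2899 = 13^1*223^1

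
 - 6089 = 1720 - 7809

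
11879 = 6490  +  5389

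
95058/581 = 95058/581 = 163.61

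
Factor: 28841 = 151^1*191^1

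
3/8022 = 1/2674= 0.00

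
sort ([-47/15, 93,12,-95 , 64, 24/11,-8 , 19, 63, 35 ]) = [- 95 , - 8,  -  47/15, 24/11, 12, 19,35,63, 64, 93]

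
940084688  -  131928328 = 808156360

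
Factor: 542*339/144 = 2^( - 3)*3^( - 1)*113^1*271^1= 30623/24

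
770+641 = 1411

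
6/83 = 6/83=0.07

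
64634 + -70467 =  - 5833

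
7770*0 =0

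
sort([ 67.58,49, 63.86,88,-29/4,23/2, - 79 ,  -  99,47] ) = [-99, - 79  ,-29/4, 23/2 , 47, 49,63.86, 67.58,88]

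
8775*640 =5616000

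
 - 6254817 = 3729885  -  9984702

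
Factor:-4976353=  - 1783^1 * 2791^1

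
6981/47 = 6981/47= 148.53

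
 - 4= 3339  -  3343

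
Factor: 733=733^1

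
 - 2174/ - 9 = 241 + 5/9 =241.56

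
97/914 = 97/914 = 0.11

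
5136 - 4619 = 517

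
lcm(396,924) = 2772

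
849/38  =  22 + 13/38=22.34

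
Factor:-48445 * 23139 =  - 3^3*5^1 * 857^1*9689^1 = - 1120968855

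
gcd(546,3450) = 6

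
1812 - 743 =1069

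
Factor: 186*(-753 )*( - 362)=2^2 * 3^2*31^1*181^1 * 251^1 = 50700996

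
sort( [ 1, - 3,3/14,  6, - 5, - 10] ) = [-10 ,-5, - 3,3/14,1, 6 ] 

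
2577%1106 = 365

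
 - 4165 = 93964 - 98129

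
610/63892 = 305/31946 = 0.01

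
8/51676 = 2/12919 =0.00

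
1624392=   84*19338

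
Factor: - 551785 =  - 5^1*13^2*653^1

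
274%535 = 274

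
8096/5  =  8096/5 = 1619.20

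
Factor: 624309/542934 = 2^( - 1)*3^( - 1) * 7^1 * 137^1*139^( - 1) = 959/834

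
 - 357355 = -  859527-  -502172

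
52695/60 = 878+1/4 = 878.25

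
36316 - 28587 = 7729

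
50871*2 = 101742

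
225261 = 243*927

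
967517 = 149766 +817751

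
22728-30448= - 7720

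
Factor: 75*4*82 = 2^3  *3^1*5^2*41^1 = 24600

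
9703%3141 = 280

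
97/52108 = 97/52108 = 0.00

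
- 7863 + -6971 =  - 14834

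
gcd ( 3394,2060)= 2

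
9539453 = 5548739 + 3990714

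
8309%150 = 59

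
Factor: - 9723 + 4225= - 5498 = -2^1  *2749^1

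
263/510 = 263/510 = 0.52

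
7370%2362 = 284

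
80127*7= 560889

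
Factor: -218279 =-218279^1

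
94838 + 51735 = 146573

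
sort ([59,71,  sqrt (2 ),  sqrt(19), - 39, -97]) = [ - 97, - 39,sqrt(2),sqrt (19), 59, 71]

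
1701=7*243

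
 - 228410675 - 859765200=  - 1088175875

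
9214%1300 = 114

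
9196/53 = 173 + 27/53 = 173.51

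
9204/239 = 9204/239=38.51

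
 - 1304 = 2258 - 3562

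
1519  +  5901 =7420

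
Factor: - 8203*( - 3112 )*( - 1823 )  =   - 46537062728 = - 2^3 * 13^1*389^1*631^1*1823^1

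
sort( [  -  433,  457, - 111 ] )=[ - 433 , - 111, 457 ] 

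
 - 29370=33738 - 63108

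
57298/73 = 784 + 66/73 = 784.90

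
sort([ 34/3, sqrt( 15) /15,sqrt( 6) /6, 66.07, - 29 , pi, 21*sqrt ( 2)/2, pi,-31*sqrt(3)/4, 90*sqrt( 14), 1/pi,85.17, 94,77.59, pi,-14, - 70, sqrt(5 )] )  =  [ - 70, - 29, - 14, - 31 * sqrt ( 3)/4,sqrt( 15 ) /15, 1/pi,sqrt( 6 )/6, sqrt( 5), pi,pi, pi, 34/3, 21*sqrt (2)/2,  66.07, 77.59, 85.17,  94,90 * sqrt(14 ) ] 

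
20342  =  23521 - 3179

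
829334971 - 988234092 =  - 158899121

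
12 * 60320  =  723840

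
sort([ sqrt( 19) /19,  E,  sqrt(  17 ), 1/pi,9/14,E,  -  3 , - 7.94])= [- 7.94, - 3,sqrt(19)/19, 1/pi, 9/14,E , E , sqrt(17)]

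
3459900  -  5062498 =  - 1602598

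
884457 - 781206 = 103251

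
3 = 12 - 9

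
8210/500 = 16 + 21/50= 16.42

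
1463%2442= 1463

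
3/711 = 1/237 = 0.00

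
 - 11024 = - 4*2756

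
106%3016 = 106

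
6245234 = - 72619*(-86 ) 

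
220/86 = 2+24/43 = 2.56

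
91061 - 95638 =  - 4577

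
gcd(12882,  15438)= 6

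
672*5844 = 3927168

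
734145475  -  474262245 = 259883230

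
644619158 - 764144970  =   - 119525812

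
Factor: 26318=2^1*13159^1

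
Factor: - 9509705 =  - 5^1 *109^1*17449^1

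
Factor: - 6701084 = - 2^2*13^1*31^1*4157^1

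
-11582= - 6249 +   -  5333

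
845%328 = 189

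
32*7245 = 231840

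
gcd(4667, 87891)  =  1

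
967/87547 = 967/87547 = 0.01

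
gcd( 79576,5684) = 5684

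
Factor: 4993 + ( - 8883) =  - 3890 = - 2^1*5^1*389^1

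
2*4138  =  8276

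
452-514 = - 62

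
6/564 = 1/94  =  0.01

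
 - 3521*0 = 0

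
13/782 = 13/782 = 0.02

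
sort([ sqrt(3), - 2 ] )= [ - 2,sqrt( 3 ) ]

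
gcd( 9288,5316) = 12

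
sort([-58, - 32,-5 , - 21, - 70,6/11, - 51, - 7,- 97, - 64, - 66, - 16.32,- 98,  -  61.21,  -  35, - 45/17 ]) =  [ - 98, - 97,- 70, - 66 , - 64, - 61.21, - 58,  -  51,-35 , - 32, - 21, - 16.32, - 7, - 5, - 45/17, 6/11]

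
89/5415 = 89/5415 = 0.02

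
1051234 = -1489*(-706) 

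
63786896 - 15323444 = 48463452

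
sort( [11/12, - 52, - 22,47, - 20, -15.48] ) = [ - 52 , - 22,  -  20, - 15.48,  11/12,47] 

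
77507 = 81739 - 4232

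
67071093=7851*8543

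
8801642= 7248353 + 1553289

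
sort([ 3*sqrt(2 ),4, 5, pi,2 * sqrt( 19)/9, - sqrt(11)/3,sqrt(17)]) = [ - sqrt( 11)/3,2*sqrt( 19 )/9,  pi,4,sqrt(17 ),3*sqrt(2),5 ]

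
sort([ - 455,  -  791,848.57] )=[ - 791, - 455, 848.57]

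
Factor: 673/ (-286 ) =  - 2^( - 1 )*11^( - 1 ) *13^( - 1) * 673^1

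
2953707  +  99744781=102698488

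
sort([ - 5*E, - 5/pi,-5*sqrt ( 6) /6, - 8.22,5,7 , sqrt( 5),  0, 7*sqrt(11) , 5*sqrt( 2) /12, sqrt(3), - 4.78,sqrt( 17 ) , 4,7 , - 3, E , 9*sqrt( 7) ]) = [ - 5*E, - 8.22, - 4.78,-3, - 5*sqrt( 6) /6, - 5/pi,0,  5* sqrt( 2 )/12, sqrt(3),sqrt ( 5),E,4,sqrt( 17 ), 5, 7 , 7, 7 * sqrt(11), 9*sqrt( 7) ]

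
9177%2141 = 613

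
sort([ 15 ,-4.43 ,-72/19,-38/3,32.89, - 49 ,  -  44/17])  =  [ - 49,-38/3, - 4.43, - 72/19, - 44/17,15,32.89]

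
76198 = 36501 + 39697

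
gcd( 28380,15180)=660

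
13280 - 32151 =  - 18871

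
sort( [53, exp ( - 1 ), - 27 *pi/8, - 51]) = [ - 51,-27*pi/8,exp( - 1 ), 53]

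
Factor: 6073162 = 2^1* 73^1*41597^1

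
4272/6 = 712  =  712.00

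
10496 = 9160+1336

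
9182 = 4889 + 4293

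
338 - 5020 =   -  4682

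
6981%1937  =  1170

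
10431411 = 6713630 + 3717781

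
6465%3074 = 317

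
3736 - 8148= - 4412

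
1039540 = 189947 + 849593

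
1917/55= 34 + 47/55 = 34.85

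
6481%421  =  166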